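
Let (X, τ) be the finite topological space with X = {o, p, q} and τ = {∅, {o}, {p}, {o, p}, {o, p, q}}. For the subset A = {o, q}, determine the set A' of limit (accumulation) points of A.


A' = {q}

For each x ∈ X, list the open sets U ∈ τ with x ∈ U, then check whether U ∩ (A ∖ {x}) ≠ ∅ for every such U.
  x = o: open {o} ∋ x has {o} ∩ (A ∖ {o}) = ∅, so x is NOT a limit point.
  x = p: open {p} ∋ x has {p} ∩ (A ∖ {p}) = ∅, so x is NOT a limit point.
  x = q: opens ∋ x are {o, p, q}; each meets A ∖ {q}, so x IS a limit point.
Collecting: A' = {q}.


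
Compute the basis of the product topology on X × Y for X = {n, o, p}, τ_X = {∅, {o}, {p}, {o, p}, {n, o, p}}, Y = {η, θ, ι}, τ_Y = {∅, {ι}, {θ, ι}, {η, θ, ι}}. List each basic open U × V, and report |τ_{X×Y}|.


Basis B = {∅ × ∅, {o} × {ι}, {p} × {ι}, {o} × {θ, ι}, {o, p} × {ι}, {p} × {θ, ι}, {n, o, p} × {ι}, {o} × {η, θ, ι}, {p} × {η, θ, ι}, {o, p} × {θ, ι}, {n, o, p} × {θ, ι}, {o, p} × {η, θ, ι}, {n, o, p} × {η, θ, ι}}; |τ_{X×Y}| = 30.

Enumerate products U × V with U ∈ τ_X, V ∈ τ_Y (deduplicated):
  ∅ × ∅ = {} (∅)
  {o} × {ι} = {(o,ι)}
  {p} × {ι} = {(p,ι)}
  {o} × {θ, ι} = {(o,θ), (o,ι)}
  {o, p} × {ι} = {(o,ι), (p,ι)}
  {p} × {θ, ι} = {(p,θ), (p,ι)}
  {n, o, p} × {ι} = {(n,ι), (o,ι), (p,ι)}
  {o} × {η, θ, ι} = {(o,η), (o,θ), (o,ι)}
  {p} × {η, θ, ι} = {(p,η), (p,θ), (p,ι)}
  {o, p} × {θ, ι} = {(o,θ), (o,ι), (p,θ), (p,ι)}
  {n, o, p} × {θ, ι} = {(n,θ), (n,ι), (o,θ), (o,ι), (p,θ), (p,ι)}
  {o, p} × {η, θ, ι} = {(o,η), (o,θ), (o,ι), (p,η), (p,θ), (p,ι)}
  {n, o, p} × {η, θ, ι} = {(n,η), (n,θ), (n,ι), (o,η), (o,θ), (o,ι), (p,η), (p,θ), (p,ι)}
These 13 distinct sets form the basis B.
Close under arbitrary unions to get τ_{X×Y}; counting gives |τ_{X×Y}| = 30.


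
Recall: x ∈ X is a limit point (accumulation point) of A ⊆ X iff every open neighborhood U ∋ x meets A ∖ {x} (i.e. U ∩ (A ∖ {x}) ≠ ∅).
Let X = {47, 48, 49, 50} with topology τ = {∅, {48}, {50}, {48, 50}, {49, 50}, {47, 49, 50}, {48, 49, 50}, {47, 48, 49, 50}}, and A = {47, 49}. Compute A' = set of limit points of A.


A' = {47}

For each x ∈ X, list the open sets U ∈ τ with x ∈ U, then check whether U ∩ (A ∖ {x}) ≠ ∅ for every such U.
  x = 47: opens ∋ x are {47, 49, 50}, {47, 48, 49, 50}; each meets A ∖ {47}, so x IS a limit point.
  x = 48: open {48} ∋ x has {48} ∩ (A ∖ {48}) = ∅, so x is NOT a limit point.
  x = 49: open {49, 50} ∋ x has {49, 50} ∩ (A ∖ {49}) = ∅, so x is NOT a limit point.
  x = 50: open {50} ∋ x has {50} ∩ (A ∖ {50}) = ∅, so x is NOT a limit point.
Collecting: A' = {47}.


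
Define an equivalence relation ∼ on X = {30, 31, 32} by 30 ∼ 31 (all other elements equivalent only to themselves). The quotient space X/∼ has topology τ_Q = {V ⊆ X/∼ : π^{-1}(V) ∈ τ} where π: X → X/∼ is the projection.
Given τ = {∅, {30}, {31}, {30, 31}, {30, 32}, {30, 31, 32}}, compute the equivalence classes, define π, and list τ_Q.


X/∼ = {[30=31], [32]}; |τ_Q| = 3.

Equivalence classes: [30=31], [32].
Quotient map π: X → X/∼ sends 30 ↦ [30=31], 31 ↦ [30=31], 32 ↦ [32].
For each subset V ⊆ X/∼, compute π^{-1}(V) ⊆ X and check whether π^{-1}(V) ∈ τ. V is open in τ_Q iff π^{-1}(V) ∈ τ.
  V = {}: π^{-1}(V) = ∅ ∈ τ ✓.
  V = {[30=31]}: π^{-1}(V) = {30, 31} ∈ τ ✓.
  V = {[32]}: π^{-1}(V) = {32} ∉ τ ✗.
  V = {[30=31], [32]}: π^{-1}(V) = {30, 31, 32} ∈ τ ✓.
Open sets in the quotient: τ_Q = {{}, {[30=31]}, {[30=31], [32]}} (3 elements).


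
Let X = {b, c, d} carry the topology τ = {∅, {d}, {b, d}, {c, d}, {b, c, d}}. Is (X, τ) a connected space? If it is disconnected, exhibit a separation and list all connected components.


(X, τ) is connected.

Find clopen sets (U ∈ τ with X ∖ U ∈ τ):
  U = ∅, X ∖ U = {b, c, d} — both open, so U is clopen.
  U = {b, c, d}, X ∖ U = ∅ — both open, so U is clopen.
Only trivial clopens (∅ and X) exist, so (X, τ) is connected.
Compute connected components by grouping points that agree on all clopens:
  component: {b, c, d}


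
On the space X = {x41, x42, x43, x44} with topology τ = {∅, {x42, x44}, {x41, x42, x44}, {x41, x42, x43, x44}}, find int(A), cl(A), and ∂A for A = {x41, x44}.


int(A) = ∅, cl(A) = {x41, x42, x43, x44}, ∂A = {x41, x42, x43, x44}.

Closed sets in (X, τ) are complements of opens:
  closed(X, τ) = {∅, {x43}, {x41, x43}, {x41, x42, x43, x44}}.
int(A) = ⋃ {U ∈ τ : U ⊆ A}. Opens contained in A: ∅.
Taking the union of these: int(A) = ∅.
cl(A) = ⋂ {C closed : A ⊆ C}. Closed sets containing A: {x41, x42, x43, x44}.
Intersecting these: cl(A) = {x41, x42, x43, x44}.
∂A = cl(A) ∖ int(A) = {x41, x42, x43, x44} ∖ ∅ = {x41, x42, x43, x44}.


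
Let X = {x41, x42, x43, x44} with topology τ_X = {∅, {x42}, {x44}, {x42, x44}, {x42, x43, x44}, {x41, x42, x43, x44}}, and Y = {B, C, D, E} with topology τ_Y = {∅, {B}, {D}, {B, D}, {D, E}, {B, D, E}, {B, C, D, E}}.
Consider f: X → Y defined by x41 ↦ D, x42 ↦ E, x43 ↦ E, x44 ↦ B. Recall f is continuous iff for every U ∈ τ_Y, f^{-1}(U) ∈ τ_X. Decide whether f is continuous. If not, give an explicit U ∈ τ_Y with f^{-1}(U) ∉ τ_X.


f is NOT continuous.

Compute f^{-1}(U) for each U ∈ τ_Y:
  U = ∅: f^{-1}(U) = ∅ ∈ τ_X ✓.
  U = {B}: f^{-1}(U) = {x44} ∈ τ_X ✓.
  U = {D}: f^{-1}(U) = {x41} ∉ τ_X ✗.
  U = {B, D}: f^{-1}(U) = {x41, x44} ∉ τ_X ✗.
  U = {D, E}: f^{-1}(U) = {x41, x42, x43} ∉ τ_X ✗.
  U = {B, D, E}: f^{-1}(U) = {x41, x42, x43, x44} ∈ τ_X ✓.
  U = {B, C, D, E}: f^{-1}(U) = {x41, x42, x43, x44} ∈ τ_X ✓.
Found U = {D} with f^{-1}(U) = {x41} not in τ_X. Therefore f is NOT continuous.


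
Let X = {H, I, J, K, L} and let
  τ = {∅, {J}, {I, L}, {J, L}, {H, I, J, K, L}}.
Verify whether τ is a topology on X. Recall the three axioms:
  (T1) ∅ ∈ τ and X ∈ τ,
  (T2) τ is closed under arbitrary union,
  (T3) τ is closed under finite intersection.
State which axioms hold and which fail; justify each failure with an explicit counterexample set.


τ is NOT a topology on X.

Axiom (T1): ∅ ∈ τ? Yes; X ∈ τ? Yes.
Axiom (T2/T3): check pairwise unions and intersections of members of τ.
Counterexample for (T2): {J} ∪ {I, L} = {I, J, L} ∉ τ. Therefore τ is NOT a topology.


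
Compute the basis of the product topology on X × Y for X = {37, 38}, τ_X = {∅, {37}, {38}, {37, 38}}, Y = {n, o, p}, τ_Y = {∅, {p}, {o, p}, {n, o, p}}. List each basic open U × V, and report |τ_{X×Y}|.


Basis B = {∅ × ∅, {37} × {p}, {38} × {p}, {37} × {o, p}, {37, 38} × {p}, {38} × {o, p}, {37} × {n, o, p}, {38} × {n, o, p}, {37, 38} × {o, p}, {37, 38} × {n, o, p}}; |τ_{X×Y}| = 16.

Enumerate products U × V with U ∈ τ_X, V ∈ τ_Y (deduplicated):
  ∅ × ∅ = {} (∅)
  {37} × {p} = {(37,p)}
  {38} × {p} = {(38,p)}
  {37} × {o, p} = {(37,o), (37,p)}
  {37, 38} × {p} = {(37,p), (38,p)}
  {38} × {o, p} = {(38,o), (38,p)}
  {37} × {n, o, p} = {(37,n), (37,o), (37,p)}
  {38} × {n, o, p} = {(38,n), (38,o), (38,p)}
  {37, 38} × {o, p} = {(37,o), (37,p), (38,o), (38,p)}
  {37, 38} × {n, o, p} = {(37,n), (37,o), (37,p), (38,n), (38,o), (38,p)}
These 10 distinct sets form the basis B.
Close under arbitrary unions to get τ_{X×Y}; counting gives |τ_{X×Y}| = 16.


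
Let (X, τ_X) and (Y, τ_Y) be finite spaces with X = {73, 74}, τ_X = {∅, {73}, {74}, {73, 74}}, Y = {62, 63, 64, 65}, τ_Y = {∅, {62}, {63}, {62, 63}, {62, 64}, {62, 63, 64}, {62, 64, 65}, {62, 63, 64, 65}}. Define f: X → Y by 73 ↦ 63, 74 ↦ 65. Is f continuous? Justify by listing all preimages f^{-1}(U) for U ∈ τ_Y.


f IS continuous.

Compute f^{-1}(U) for each U ∈ τ_Y:
  U = ∅: f^{-1}(U) = ∅ ∈ τ_X ✓.
  U = {62}: f^{-1}(U) = ∅ ∈ τ_X ✓.
  U = {63}: f^{-1}(U) = {73} ∈ τ_X ✓.
  U = {62, 63}: f^{-1}(U) = {73} ∈ τ_X ✓.
  U = {62, 64}: f^{-1}(U) = ∅ ∈ τ_X ✓.
  U = {62, 63, 64}: f^{-1}(U) = {73} ∈ τ_X ✓.
  U = {62, 64, 65}: f^{-1}(U) = {74} ∈ τ_X ✓.
  U = {62, 63, 64, 65}: f^{-1}(U) = {73, 74} ∈ τ_X ✓.
Every preimage lies in τ_X, so f IS continuous.


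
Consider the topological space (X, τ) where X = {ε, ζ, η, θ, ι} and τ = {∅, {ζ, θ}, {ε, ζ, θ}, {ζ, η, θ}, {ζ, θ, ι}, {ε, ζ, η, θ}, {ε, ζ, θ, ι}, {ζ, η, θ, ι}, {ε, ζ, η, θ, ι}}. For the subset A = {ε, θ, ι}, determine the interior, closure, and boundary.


int(A) = ∅, cl(A) = {ε, ζ, η, θ, ι}, ∂A = {ε, ζ, η, θ, ι}.

Closed sets in (X, τ) are complements of opens:
  closed(X, τ) = {∅, {ε}, {η}, {ι}, {ε, η}, {ε, ι}, {η, ι}, {ε, η, ι}, {ε, ζ, η, θ, ι}}.
int(A) = ⋃ {U ∈ τ : U ⊆ A}. Opens contained in A: ∅.
Taking the union of these: int(A) = ∅.
cl(A) = ⋂ {C closed : A ⊆ C}. Closed sets containing A: {ε, ζ, η, θ, ι}.
Intersecting these: cl(A) = {ε, ζ, η, θ, ι}.
∂A = cl(A) ∖ int(A) = {ε, ζ, η, θ, ι} ∖ ∅ = {ε, ζ, η, θ, ι}.


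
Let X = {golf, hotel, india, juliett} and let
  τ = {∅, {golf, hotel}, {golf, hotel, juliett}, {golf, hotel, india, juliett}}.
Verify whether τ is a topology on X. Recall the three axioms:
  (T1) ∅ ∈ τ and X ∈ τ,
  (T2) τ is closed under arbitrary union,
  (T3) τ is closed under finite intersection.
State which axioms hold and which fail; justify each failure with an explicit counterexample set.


τ IS a topology on X.

Axiom (T1): ∅ ∈ τ? Yes; X ∈ τ? Yes.
Axiom (T2/T3): check pairwise unions and intersections of members of τ.
All pairwise intersections and unions checked — each lies in τ. Therefore τ satisfies (T1), (T2), (T3): it IS a topology on X.


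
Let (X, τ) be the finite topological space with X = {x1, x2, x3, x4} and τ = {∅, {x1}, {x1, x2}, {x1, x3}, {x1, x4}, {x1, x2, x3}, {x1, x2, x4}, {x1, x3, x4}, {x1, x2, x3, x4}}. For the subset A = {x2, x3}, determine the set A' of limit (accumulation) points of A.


A' = ∅

For each x ∈ X, list the open sets U ∈ τ with x ∈ U, then check whether U ∩ (A ∖ {x}) ≠ ∅ for every such U.
  x = x1: open {x1} ∋ x has {x1} ∩ (A ∖ {x1}) = ∅, so x is NOT a limit point.
  x = x2: open {x1, x2} ∋ x has {x1, x2} ∩ (A ∖ {x2}) = ∅, so x is NOT a limit point.
  x = x3: open {x1, x3} ∋ x has {x1, x3} ∩ (A ∖ {x3}) = ∅, so x is NOT a limit point.
  x = x4: open {x1, x4} ∋ x has {x1, x4} ∩ (A ∖ {x4}) = ∅, so x is NOT a limit point.
Collecting: A' = ∅.


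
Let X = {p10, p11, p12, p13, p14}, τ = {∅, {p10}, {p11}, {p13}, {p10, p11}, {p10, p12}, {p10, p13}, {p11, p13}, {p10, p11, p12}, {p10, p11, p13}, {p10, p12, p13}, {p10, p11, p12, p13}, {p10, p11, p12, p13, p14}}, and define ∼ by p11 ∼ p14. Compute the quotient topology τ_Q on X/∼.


X/∼ = {[p10], [p11=p14], [p12], [p13]}; |τ_Q| = 7.

Equivalence classes: [p10], [p11=p14], [p12], [p13].
Quotient map π: X → X/∼ sends p10 ↦ [p10], p11 ↦ [p11=p14], p12 ↦ [p12], p13 ↦ [p13], p14 ↦ [p11=p14].
For each subset V ⊆ X/∼, compute π^{-1}(V) ⊆ X and check whether π^{-1}(V) ∈ τ. V is open in τ_Q iff π^{-1}(V) ∈ τ.
  V = {}: π^{-1}(V) = ∅ ∈ τ ✓.
  V = {[p10]}: π^{-1}(V) = {p10} ∈ τ ✓.
  V = {[p11=p14]}: π^{-1}(V) = {p11, p14} ∉ τ ✗.
  V = {[p10], [p11=p14]}: π^{-1}(V) = {p10, p11, p14} ∉ τ ✗.
  V = {[p12]}: π^{-1}(V) = {p12} ∉ τ ✗.
  V = {[p10], [p12]}: π^{-1}(V) = {p10, p12} ∈ τ ✓.
  V = {[p11=p14], [p12]}: π^{-1}(V) = {p11, p12, p14} ∉ τ ✗.
  V = {[p10], [p11=p14], [p12]}: π^{-1}(V) = {p10, p11, p12, p14} ∉ τ ✗.
  V = {[p13]}: π^{-1}(V) = {p13} ∈ τ ✓.
  V = {[p10], [p13]}: π^{-1}(V) = {p10, p13} ∈ τ ✓.
  V = {[p11=p14], [p13]}: π^{-1}(V) = {p11, p13, p14} ∉ τ ✗.
  V = {[p10], [p11=p14], [p13]}: π^{-1}(V) = {p10, p11, p13, p14} ∉ τ ✗.
  V = {[p12], [p13]}: π^{-1}(V) = {p12, p13} ∉ τ ✗.
  V = {[p10], [p12], [p13]}: π^{-1}(V) = {p10, p12, p13} ∈ τ ✓.
  V = {[p11=p14], [p12], [p13]}: π^{-1}(V) = {p11, p12, p13, p14} ∉ τ ✗.
  V = {[p10], [p11=p14], [p12], [p13]}: π^{-1}(V) = {p10, p11, p12, p13, p14} ∈ τ ✓.
Open sets in the quotient: τ_Q = {{}, {[p10]}, {[p10], [p12]}, {[p13]}, {[p10], [p13]}, {[p10], [p12], [p13]}, {[p10], [p11=p14], [p12], [p13]}} (7 elements).


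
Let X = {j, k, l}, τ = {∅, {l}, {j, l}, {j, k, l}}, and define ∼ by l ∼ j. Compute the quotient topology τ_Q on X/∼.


X/∼ = {[j=l], [k]}; |τ_Q| = 3.

Equivalence classes: [j=l], [k].
Quotient map π: X → X/∼ sends j ↦ [j=l], k ↦ [k], l ↦ [j=l].
For each subset V ⊆ X/∼, compute π^{-1}(V) ⊆ X and check whether π^{-1}(V) ∈ τ. V is open in τ_Q iff π^{-1}(V) ∈ τ.
  V = {}: π^{-1}(V) = ∅ ∈ τ ✓.
  V = {[j=l]}: π^{-1}(V) = {j, l} ∈ τ ✓.
  V = {[k]}: π^{-1}(V) = {k} ∉ τ ✗.
  V = {[j=l], [k]}: π^{-1}(V) = {j, k, l} ∈ τ ✓.
Open sets in the quotient: τ_Q = {{}, {[j=l]}, {[j=l], [k]}} (3 elements).


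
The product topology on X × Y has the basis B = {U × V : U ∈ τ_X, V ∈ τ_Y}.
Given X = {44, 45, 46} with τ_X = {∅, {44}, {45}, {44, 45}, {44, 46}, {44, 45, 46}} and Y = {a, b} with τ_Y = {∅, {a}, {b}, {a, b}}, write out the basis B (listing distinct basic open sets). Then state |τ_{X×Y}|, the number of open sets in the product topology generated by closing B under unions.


Basis B = {∅ × ∅, {44} × {a}, {44} × {b}, {45} × {a}, {45} × {b}, {44} × {a, b}, {44, 45} × {a}, {44, 46} × {a}, {44, 45} × {b}, {44, 46} × {b}, {45} × {a, b}, {44, 45, 46} × {a}, {44, 45, 46} × {b}, {44, 45} × {a, b}, {44, 46} × {a, b}, {44, 45, 46} × {a, b}}; |τ_{X×Y}| = 36.

Enumerate products U × V with U ∈ τ_X, V ∈ τ_Y (deduplicated):
  ∅ × ∅ = {} (∅)
  {44} × {a} = {(44,a)}
  {44} × {b} = {(44,b)}
  {45} × {a} = {(45,a)}
  {45} × {b} = {(45,b)}
  {44} × {a, b} = {(44,a), (44,b)}
  {44, 45} × {a} = {(44,a), (45,a)}
  {44, 46} × {a} = {(44,a), (46,a)}
  {44, 45} × {b} = {(44,b), (45,b)}
  {44, 46} × {b} = {(44,b), (46,b)}
  {45} × {a, b} = {(45,a), (45,b)}
  {44, 45, 46} × {a} = {(44,a), (45,a), (46,a)}
  {44, 45, 46} × {b} = {(44,b), (45,b), (46,b)}
  {44, 45} × {a, b} = {(44,a), (44,b), (45,a), (45,b)}
  {44, 46} × {a, b} = {(44,a), (44,b), (46,a), (46,b)}
  {44, 45, 46} × {a, b} = {(44,a), (44,b), (45,a), (45,b), (46,a), (46,b)}
These 16 distinct sets form the basis B.
Close under arbitrary unions to get τ_{X×Y}; counting gives |τ_{X×Y}| = 36.


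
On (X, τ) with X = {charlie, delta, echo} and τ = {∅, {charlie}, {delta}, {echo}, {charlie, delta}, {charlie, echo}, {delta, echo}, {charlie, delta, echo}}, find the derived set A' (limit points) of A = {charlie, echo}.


A' = ∅

For each x ∈ X, list the open sets U ∈ τ with x ∈ U, then check whether U ∩ (A ∖ {x}) ≠ ∅ for every such U.
  x = charlie: open {charlie} ∋ x has {charlie} ∩ (A ∖ {charlie}) = ∅, so x is NOT a limit point.
  x = delta: open {delta} ∋ x has {delta} ∩ (A ∖ {delta}) = ∅, so x is NOT a limit point.
  x = echo: open {echo} ∋ x has {echo} ∩ (A ∖ {echo}) = ∅, so x is NOT a limit point.
Collecting: A' = ∅.


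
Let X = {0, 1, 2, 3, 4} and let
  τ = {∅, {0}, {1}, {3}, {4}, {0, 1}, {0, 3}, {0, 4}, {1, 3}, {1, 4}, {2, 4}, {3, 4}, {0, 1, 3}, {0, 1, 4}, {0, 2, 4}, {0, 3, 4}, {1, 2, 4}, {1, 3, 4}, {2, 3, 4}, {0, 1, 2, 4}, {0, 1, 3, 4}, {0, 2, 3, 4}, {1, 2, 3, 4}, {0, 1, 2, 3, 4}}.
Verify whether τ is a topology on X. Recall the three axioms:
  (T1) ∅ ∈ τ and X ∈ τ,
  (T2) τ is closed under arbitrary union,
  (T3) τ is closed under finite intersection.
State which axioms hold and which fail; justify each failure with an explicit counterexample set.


τ IS a topology on X.

Axiom (T1): ∅ ∈ τ? Yes; X ∈ τ? Yes.
Axiom (T2/T3): check pairwise unions and intersections of members of τ.
All pairwise intersections and unions checked — each lies in τ. Therefore τ satisfies (T1), (T2), (T3): it IS a topology on X.


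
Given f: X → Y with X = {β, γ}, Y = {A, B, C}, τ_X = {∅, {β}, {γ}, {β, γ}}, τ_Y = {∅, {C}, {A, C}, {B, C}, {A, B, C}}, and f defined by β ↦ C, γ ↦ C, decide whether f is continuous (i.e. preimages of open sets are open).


f IS continuous.

Compute f^{-1}(U) for each U ∈ τ_Y:
  U = ∅: f^{-1}(U) = ∅ ∈ τ_X ✓.
  U = {C}: f^{-1}(U) = {β, γ} ∈ τ_X ✓.
  U = {A, C}: f^{-1}(U) = {β, γ} ∈ τ_X ✓.
  U = {B, C}: f^{-1}(U) = {β, γ} ∈ τ_X ✓.
  U = {A, B, C}: f^{-1}(U) = {β, γ} ∈ τ_X ✓.
Every preimage lies in τ_X, so f IS continuous.


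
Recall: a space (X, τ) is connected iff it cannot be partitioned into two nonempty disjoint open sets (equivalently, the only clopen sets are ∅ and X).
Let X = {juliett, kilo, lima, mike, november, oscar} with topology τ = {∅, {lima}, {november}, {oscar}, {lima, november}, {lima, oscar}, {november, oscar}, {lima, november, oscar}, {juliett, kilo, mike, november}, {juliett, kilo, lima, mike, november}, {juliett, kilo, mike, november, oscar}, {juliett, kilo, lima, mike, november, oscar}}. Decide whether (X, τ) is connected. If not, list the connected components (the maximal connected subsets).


(X, τ) is disconnected; components = [{lima}, {oscar}, {juliett, kilo, mike, november}].

Find clopen sets (U ∈ τ with X ∖ U ∈ τ):
  U = ∅, X ∖ U = {juliett, kilo, lima, mike, november, oscar} — both open, so U is clopen.
  U = {lima}, X ∖ U = {juliett, kilo, mike, november, oscar} — both open, so U is clopen.
  U = {oscar}, X ∖ U = {juliett, kilo, lima, mike, november} — both open, so U is clopen.
  U = {lima, oscar}, X ∖ U = {juliett, kilo, mike, november} — both open, so U is clopen.
  U = {juliett, kilo, mike, november}, X ∖ U = {lima, oscar} — both open, so U is clopen.
  U = {juliett, kilo, lima, mike, november}, X ∖ U = {oscar} — both open, so U is clopen.
  U = {juliett, kilo, mike, november, oscar}, X ∖ U = {lima} — both open, so U is clopen.
  U = {juliett, kilo, lima, mike, november, oscar}, X ∖ U = ∅ — both open, so U is clopen.
Nontrivial clopen(s) exist: e.g. {lima}. So (X, τ) is disconnected.
Compute connected components by grouping points that agree on all clopens:
  component: {lima}
  component: {oscar}
  component: {juliett, kilo, mike, november}


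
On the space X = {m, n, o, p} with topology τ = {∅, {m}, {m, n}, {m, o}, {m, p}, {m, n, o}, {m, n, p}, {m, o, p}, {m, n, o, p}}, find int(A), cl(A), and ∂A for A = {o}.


int(A) = ∅, cl(A) = {o}, ∂A = {o}.

Closed sets in (X, τ) are complements of opens:
  closed(X, τ) = {∅, {n}, {o}, {p}, {n, o}, {n, p}, {o, p}, {n, o, p}, {m, n, o, p}}.
int(A) = ⋃ {U ∈ τ : U ⊆ A}. Opens contained in A: ∅.
Taking the union of these: int(A) = ∅.
cl(A) = ⋂ {C closed : A ⊆ C}. Closed sets containing A: {o}, {n, o}, {o, p}, {n, o, p}, {m, n, o, p}.
Intersecting these: cl(A) = {o}.
∂A = cl(A) ∖ int(A) = {o} ∖ ∅ = {o}.


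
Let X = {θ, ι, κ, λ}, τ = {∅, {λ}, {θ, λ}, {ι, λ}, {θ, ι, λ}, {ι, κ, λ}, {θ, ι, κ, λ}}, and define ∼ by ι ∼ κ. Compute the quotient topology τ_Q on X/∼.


X/∼ = {[θ], [ι=κ], [λ]}; |τ_Q| = 5.

Equivalence classes: [θ], [ι=κ], [λ].
Quotient map π: X → X/∼ sends θ ↦ [θ], ι ↦ [ι=κ], κ ↦ [ι=κ], λ ↦ [λ].
For each subset V ⊆ X/∼, compute π^{-1}(V) ⊆ X and check whether π^{-1}(V) ∈ τ. V is open in τ_Q iff π^{-1}(V) ∈ τ.
  V = {}: π^{-1}(V) = ∅ ∈ τ ✓.
  V = {[θ]}: π^{-1}(V) = {θ} ∉ τ ✗.
  V = {[ι=κ]}: π^{-1}(V) = {ι, κ} ∉ τ ✗.
  V = {[θ], [ι=κ]}: π^{-1}(V) = {θ, ι, κ} ∉ τ ✗.
  V = {[λ]}: π^{-1}(V) = {λ} ∈ τ ✓.
  V = {[θ], [λ]}: π^{-1}(V) = {θ, λ} ∈ τ ✓.
  V = {[ι=κ], [λ]}: π^{-1}(V) = {ι, κ, λ} ∈ τ ✓.
  V = {[θ], [ι=κ], [λ]}: π^{-1}(V) = {θ, ι, κ, λ} ∈ τ ✓.
Open sets in the quotient: τ_Q = {{}, {[λ]}, {[θ], [λ]}, {[ι=κ], [λ]}, {[θ], [ι=κ], [λ]}} (5 elements).


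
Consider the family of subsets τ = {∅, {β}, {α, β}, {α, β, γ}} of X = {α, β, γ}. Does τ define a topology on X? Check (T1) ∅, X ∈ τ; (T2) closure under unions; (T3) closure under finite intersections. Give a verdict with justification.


τ IS a topology on X.

Axiom (T1): ∅ ∈ τ? Yes; X ∈ τ? Yes.
Axiom (T2/T3): check pairwise unions and intersections of members of τ.
All pairwise intersections and unions checked — each lies in τ. Therefore τ satisfies (T1), (T2), (T3): it IS a topology on X.


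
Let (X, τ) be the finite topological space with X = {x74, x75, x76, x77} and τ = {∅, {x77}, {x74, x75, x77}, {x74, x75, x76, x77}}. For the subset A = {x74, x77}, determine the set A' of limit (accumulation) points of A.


A' = {x74, x75, x76}

For each x ∈ X, list the open sets U ∈ τ with x ∈ U, then check whether U ∩ (A ∖ {x}) ≠ ∅ for every such U.
  x = x74: opens ∋ x are {x74, x75, x77}, {x74, x75, x76, x77}; each meets A ∖ {x74}, so x IS a limit point.
  x = x75: opens ∋ x are {x74, x75, x77}, {x74, x75, x76, x77}; each meets A ∖ {x75}, so x IS a limit point.
  x = x76: opens ∋ x are {x74, x75, x76, x77}; each meets A ∖ {x76}, so x IS a limit point.
  x = x77: open {x77} ∋ x has {x77} ∩ (A ∖ {x77}) = ∅, so x is NOT a limit point.
Collecting: A' = {x74, x75, x76}.


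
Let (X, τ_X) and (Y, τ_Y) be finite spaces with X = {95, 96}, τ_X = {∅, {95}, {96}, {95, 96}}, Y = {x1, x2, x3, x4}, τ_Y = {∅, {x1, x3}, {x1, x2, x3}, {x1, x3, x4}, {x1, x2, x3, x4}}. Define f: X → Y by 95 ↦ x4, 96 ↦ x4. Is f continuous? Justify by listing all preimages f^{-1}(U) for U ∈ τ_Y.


f IS continuous.

Compute f^{-1}(U) for each U ∈ τ_Y:
  U = ∅: f^{-1}(U) = ∅ ∈ τ_X ✓.
  U = {x1, x3}: f^{-1}(U) = ∅ ∈ τ_X ✓.
  U = {x1, x2, x3}: f^{-1}(U) = ∅ ∈ τ_X ✓.
  U = {x1, x3, x4}: f^{-1}(U) = {95, 96} ∈ τ_X ✓.
  U = {x1, x2, x3, x4}: f^{-1}(U) = {95, 96} ∈ τ_X ✓.
Every preimage lies in τ_X, so f IS continuous.


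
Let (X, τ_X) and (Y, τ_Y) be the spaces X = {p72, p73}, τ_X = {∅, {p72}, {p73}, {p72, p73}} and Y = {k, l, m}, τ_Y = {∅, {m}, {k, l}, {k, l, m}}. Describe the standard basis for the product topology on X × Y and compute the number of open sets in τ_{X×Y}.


Basis B = {∅ × ∅, {p72} × {m}, {p73} × {m}, {p72} × {k, l}, {p72, p73} × {m}, {p73} × {k, l}, {p72} × {k, l, m}, {p73} × {k, l, m}, {p72, p73} × {k, l}, {p72, p73} × {k, l, m}}; |τ_{X×Y}| = 16.

Enumerate products U × V with U ∈ τ_X, V ∈ τ_Y (deduplicated):
  ∅ × ∅ = {} (∅)
  {p72} × {m} = {(p72,m)}
  {p73} × {m} = {(p73,m)}
  {p72} × {k, l} = {(p72,k), (p72,l)}
  {p72, p73} × {m} = {(p72,m), (p73,m)}
  {p73} × {k, l} = {(p73,k), (p73,l)}
  {p72} × {k, l, m} = {(p72,k), (p72,l), (p72,m)}
  {p73} × {k, l, m} = {(p73,k), (p73,l), (p73,m)}
  {p72, p73} × {k, l} = {(p72,k), (p72,l), (p73,k), (p73,l)}
  {p72, p73} × {k, l, m} = {(p72,k), (p72,l), (p72,m), (p73,k), (p73,l), (p73,m)}
These 10 distinct sets form the basis B.
Close under arbitrary unions to get τ_{X×Y}; counting gives |τ_{X×Y}| = 16.


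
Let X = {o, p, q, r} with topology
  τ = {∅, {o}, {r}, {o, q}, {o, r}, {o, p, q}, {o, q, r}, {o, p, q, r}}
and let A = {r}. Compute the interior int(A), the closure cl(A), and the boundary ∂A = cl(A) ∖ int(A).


int(A) = {r}, cl(A) = {r}, ∂A = ∅.

Closed sets in (X, τ) are complements of opens:
  closed(X, τ) = {∅, {p}, {r}, {p, q}, {p, r}, {o, p, q}, {p, q, r}, {o, p, q, r}}.
int(A) = ⋃ {U ∈ τ : U ⊆ A}. Opens contained in A: ∅, {r}.
Taking the union of these: int(A) = {r}.
cl(A) = ⋂ {C closed : A ⊆ C}. Closed sets containing A: {r}, {p, r}, {p, q, r}, {o, p, q, r}.
Intersecting these: cl(A) = {r}.
∂A = cl(A) ∖ int(A) = {r} ∖ {r} = ∅.


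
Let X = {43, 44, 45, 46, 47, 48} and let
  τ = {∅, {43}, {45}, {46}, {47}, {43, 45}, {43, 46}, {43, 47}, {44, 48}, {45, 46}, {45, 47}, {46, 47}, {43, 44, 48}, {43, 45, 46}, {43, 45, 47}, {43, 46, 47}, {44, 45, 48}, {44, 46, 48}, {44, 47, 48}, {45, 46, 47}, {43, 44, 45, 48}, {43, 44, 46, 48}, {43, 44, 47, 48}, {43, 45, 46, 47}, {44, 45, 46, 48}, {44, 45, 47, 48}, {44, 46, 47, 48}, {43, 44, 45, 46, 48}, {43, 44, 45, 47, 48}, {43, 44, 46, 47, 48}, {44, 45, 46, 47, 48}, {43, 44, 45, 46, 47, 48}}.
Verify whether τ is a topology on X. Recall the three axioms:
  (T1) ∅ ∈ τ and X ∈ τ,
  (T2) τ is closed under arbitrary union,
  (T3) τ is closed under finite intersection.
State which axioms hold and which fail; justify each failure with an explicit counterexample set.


τ IS a topology on X.

Axiom (T1): ∅ ∈ τ? Yes; X ∈ τ? Yes.
Axiom (T2/T3): check pairwise unions and intersections of members of τ.
All pairwise intersections and unions checked — each lies in τ. Therefore τ satisfies (T1), (T2), (T3): it IS a topology on X.


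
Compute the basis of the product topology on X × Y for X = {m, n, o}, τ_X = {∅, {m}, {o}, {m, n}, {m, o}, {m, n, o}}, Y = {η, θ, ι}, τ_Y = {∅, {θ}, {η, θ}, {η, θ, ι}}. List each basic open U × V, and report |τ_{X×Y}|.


Basis B = {∅ × ∅, {m} × {θ}, {o} × {θ}, {m} × {η, θ}, {m, n} × {θ}, {m, o} × {θ}, {o} × {η, θ}, {m} × {η, θ, ι}, {m, n, o} × {θ}, {o} × {η, θ, ι}, {m, n} × {η, θ}, {m, o} × {η, θ}, {m, n} × {η, θ, ι}, {m, o} × {η, θ, ι}, {m, n, o} × {η, θ}, {m, n, o} × {η, θ, ι}}; |τ_{X×Y}| = 40.

Enumerate products U × V with U ∈ τ_X, V ∈ τ_Y (deduplicated):
  ∅ × ∅ = {} (∅)
  {m} × {θ} = {(m,θ)}
  {o} × {θ} = {(o,θ)}
  {m} × {η, θ} = {(m,η), (m,θ)}
  {m, n} × {θ} = {(m,θ), (n,θ)}
  {m, o} × {θ} = {(m,θ), (o,θ)}
  {o} × {η, θ} = {(o,η), (o,θ)}
  {m} × {η, θ, ι} = {(m,η), (m,θ), (m,ι)}
  {m, n, o} × {θ} = {(m,θ), (n,θ), (o,θ)}
  {o} × {η, θ, ι} = {(o,η), (o,θ), (o,ι)}
  {m, n} × {η, θ} = {(m,η), (m,θ), (n,η), (n,θ)}
  {m, o} × {η, θ} = {(m,η), (m,θ), (o,η), (o,θ)}
  {m, n} × {η, θ, ι} = {(m,η), (m,θ), (m,ι), (n,η), (n,θ), (n,ι)}
  {m, o} × {η, θ, ι} = {(m,η), (m,θ), (m,ι), (o,η), (o,θ), (o,ι)}
  {m, n, o} × {η, θ} = {(m,η), (m,θ), (n,η), (n,θ), (o,η), (o,θ)}
  {m, n, o} × {η, θ, ι} = {(m,η), (m,θ), (m,ι), (n,η), (n,θ), (n,ι), (o,η), (o,θ), (o,ι)}
These 16 distinct sets form the basis B.
Close under arbitrary unions to get τ_{X×Y}; counting gives |τ_{X×Y}| = 40.


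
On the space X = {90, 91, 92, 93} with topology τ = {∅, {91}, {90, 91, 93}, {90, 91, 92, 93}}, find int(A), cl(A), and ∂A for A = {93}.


int(A) = ∅, cl(A) = {90, 92, 93}, ∂A = {90, 92, 93}.

Closed sets in (X, τ) are complements of opens:
  closed(X, τ) = {∅, {92}, {90, 92, 93}, {90, 91, 92, 93}}.
int(A) = ⋃ {U ∈ τ : U ⊆ A}. Opens contained in A: ∅.
Taking the union of these: int(A) = ∅.
cl(A) = ⋂ {C closed : A ⊆ C}. Closed sets containing A: {90, 92, 93}, {90, 91, 92, 93}.
Intersecting these: cl(A) = {90, 92, 93}.
∂A = cl(A) ∖ int(A) = {90, 92, 93} ∖ ∅ = {90, 92, 93}.


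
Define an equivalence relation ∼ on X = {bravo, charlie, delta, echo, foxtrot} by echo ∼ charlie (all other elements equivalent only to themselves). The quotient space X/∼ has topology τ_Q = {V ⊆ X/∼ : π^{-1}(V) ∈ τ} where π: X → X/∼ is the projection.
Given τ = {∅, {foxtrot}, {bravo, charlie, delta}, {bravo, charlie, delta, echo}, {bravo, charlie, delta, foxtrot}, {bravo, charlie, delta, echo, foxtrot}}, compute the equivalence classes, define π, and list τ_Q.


X/∼ = {[bravo], [charlie=echo], [delta], [foxtrot]}; |τ_Q| = 4.

Equivalence classes: [bravo], [charlie=echo], [delta], [foxtrot].
Quotient map π: X → X/∼ sends bravo ↦ [bravo], charlie ↦ [charlie=echo], delta ↦ [delta], echo ↦ [charlie=echo], foxtrot ↦ [foxtrot].
For each subset V ⊆ X/∼, compute π^{-1}(V) ⊆ X and check whether π^{-1}(V) ∈ τ. V is open in τ_Q iff π^{-1}(V) ∈ τ.
  V = {}: π^{-1}(V) = ∅ ∈ τ ✓.
  V = {[bravo]}: π^{-1}(V) = {bravo} ∉ τ ✗.
  V = {[charlie=echo]}: π^{-1}(V) = {charlie, echo} ∉ τ ✗.
  V = {[bravo], [charlie=echo]}: π^{-1}(V) = {bravo, charlie, echo} ∉ τ ✗.
  V = {[delta]}: π^{-1}(V) = {delta} ∉ τ ✗.
  V = {[bravo], [delta]}: π^{-1}(V) = {bravo, delta} ∉ τ ✗.
  V = {[charlie=echo], [delta]}: π^{-1}(V) = {charlie, delta, echo} ∉ τ ✗.
  V = {[bravo], [charlie=echo], [delta]}: π^{-1}(V) = {bravo, charlie, delta, echo} ∈ τ ✓.
  V = {[foxtrot]}: π^{-1}(V) = {foxtrot} ∈ τ ✓.
  V = {[bravo], [foxtrot]}: π^{-1}(V) = {bravo, foxtrot} ∉ τ ✗.
  V = {[charlie=echo], [foxtrot]}: π^{-1}(V) = {charlie, echo, foxtrot} ∉ τ ✗.
  V = {[bravo], [charlie=echo], [foxtrot]}: π^{-1}(V) = {bravo, charlie, echo, foxtrot} ∉ τ ✗.
  V = {[delta], [foxtrot]}: π^{-1}(V) = {delta, foxtrot} ∉ τ ✗.
  V = {[bravo], [delta], [foxtrot]}: π^{-1}(V) = {bravo, delta, foxtrot} ∉ τ ✗.
  V = {[charlie=echo], [delta], [foxtrot]}: π^{-1}(V) = {charlie, delta, echo, foxtrot} ∉ τ ✗.
  V = {[bravo], [charlie=echo], [delta], [foxtrot]}: π^{-1}(V) = {bravo, charlie, delta, echo, foxtrot} ∈ τ ✓.
Open sets in the quotient: τ_Q = {{}, {[bravo], [charlie=echo], [delta]}, {[foxtrot]}, {[bravo], [charlie=echo], [delta], [foxtrot]}} (4 elements).


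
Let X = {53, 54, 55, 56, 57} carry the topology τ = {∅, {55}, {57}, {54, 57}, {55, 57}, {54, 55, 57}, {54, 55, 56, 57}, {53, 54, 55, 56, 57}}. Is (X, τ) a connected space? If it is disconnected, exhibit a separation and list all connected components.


(X, τ) is connected.

Find clopen sets (U ∈ τ with X ∖ U ∈ τ):
  U = ∅, X ∖ U = {53, 54, 55, 56, 57} — both open, so U is clopen.
  U = {53, 54, 55, 56, 57}, X ∖ U = ∅ — both open, so U is clopen.
Only trivial clopens (∅ and X) exist, so (X, τ) is connected.
Compute connected components by grouping points that agree on all clopens:
  component: {53, 54, 55, 56, 57}


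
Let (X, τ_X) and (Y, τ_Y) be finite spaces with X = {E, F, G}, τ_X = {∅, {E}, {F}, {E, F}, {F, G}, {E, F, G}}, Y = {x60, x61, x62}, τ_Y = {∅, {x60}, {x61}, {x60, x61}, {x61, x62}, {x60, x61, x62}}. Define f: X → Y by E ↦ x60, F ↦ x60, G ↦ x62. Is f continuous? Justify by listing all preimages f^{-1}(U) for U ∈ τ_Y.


f is NOT continuous.

Compute f^{-1}(U) for each U ∈ τ_Y:
  U = ∅: f^{-1}(U) = ∅ ∈ τ_X ✓.
  U = {x60}: f^{-1}(U) = {E, F} ∈ τ_X ✓.
  U = {x61}: f^{-1}(U) = ∅ ∈ τ_X ✓.
  U = {x60, x61}: f^{-1}(U) = {E, F} ∈ τ_X ✓.
  U = {x61, x62}: f^{-1}(U) = {G} ∉ τ_X ✗.
  U = {x60, x61, x62}: f^{-1}(U) = {E, F, G} ∈ τ_X ✓.
Found U = {x61, x62} with f^{-1}(U) = {G} not in τ_X. Therefore f is NOT continuous.


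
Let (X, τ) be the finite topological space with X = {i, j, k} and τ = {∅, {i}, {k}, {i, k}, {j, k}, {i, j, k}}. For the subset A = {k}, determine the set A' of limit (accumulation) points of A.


A' = {j}

For each x ∈ X, list the open sets U ∈ τ with x ∈ U, then check whether U ∩ (A ∖ {x}) ≠ ∅ for every such U.
  x = i: open {i} ∋ x has {i} ∩ (A ∖ {i}) = ∅, so x is NOT a limit point.
  x = j: opens ∋ x are {j, k}, {i, j, k}; each meets A ∖ {j}, so x IS a limit point.
  x = k: open {k} ∋ x has {k} ∩ (A ∖ {k}) = ∅, so x is NOT a limit point.
Collecting: A' = {j}.


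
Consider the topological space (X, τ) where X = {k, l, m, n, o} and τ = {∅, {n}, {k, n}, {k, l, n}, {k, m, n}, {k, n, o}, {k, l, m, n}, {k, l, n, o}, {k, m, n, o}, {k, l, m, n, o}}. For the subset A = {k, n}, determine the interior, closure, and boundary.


int(A) = {k, n}, cl(A) = {k, l, m, n, o}, ∂A = {l, m, o}.

Closed sets in (X, τ) are complements of opens:
  closed(X, τ) = {∅, {l}, {m}, {o}, {l, m}, {l, o}, {m, o}, {l, m, o}, {k, l, m, o}, {k, l, m, n, o}}.
int(A) = ⋃ {U ∈ τ : U ⊆ A}. Opens contained in A: ∅, {n}, {k, n}.
Taking the union of these: int(A) = {k, n}.
cl(A) = ⋂ {C closed : A ⊆ C}. Closed sets containing A: {k, l, m, n, o}.
Intersecting these: cl(A) = {k, l, m, n, o}.
∂A = cl(A) ∖ int(A) = {k, l, m, n, o} ∖ {k, n} = {l, m, o}.


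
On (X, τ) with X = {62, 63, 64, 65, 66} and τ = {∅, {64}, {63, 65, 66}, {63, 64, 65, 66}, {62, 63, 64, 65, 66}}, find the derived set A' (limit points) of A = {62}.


A' = ∅

For each x ∈ X, list the open sets U ∈ τ with x ∈ U, then check whether U ∩ (A ∖ {x}) ≠ ∅ for every such U.
  x = 62: open {62, 63, 64, 65, 66} ∋ x has {62, 63, 64, 65, 66} ∩ (A ∖ {62}) = ∅, so x is NOT a limit point.
  x = 63: open {63, 65, 66} ∋ x has {63, 65, 66} ∩ (A ∖ {63}) = ∅, so x is NOT a limit point.
  x = 64: open {64} ∋ x has {64} ∩ (A ∖ {64}) = ∅, so x is NOT a limit point.
  x = 65: open {63, 65, 66} ∋ x has {63, 65, 66} ∩ (A ∖ {65}) = ∅, so x is NOT a limit point.
  x = 66: open {63, 65, 66} ∋ x has {63, 65, 66} ∩ (A ∖ {66}) = ∅, so x is NOT a limit point.
Collecting: A' = ∅.


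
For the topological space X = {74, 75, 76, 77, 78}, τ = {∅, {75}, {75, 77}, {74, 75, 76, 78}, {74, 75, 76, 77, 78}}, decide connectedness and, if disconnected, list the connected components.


(X, τ) is connected.

Find clopen sets (U ∈ τ with X ∖ U ∈ τ):
  U = ∅, X ∖ U = {74, 75, 76, 77, 78} — both open, so U is clopen.
  U = {74, 75, 76, 77, 78}, X ∖ U = ∅ — both open, so U is clopen.
Only trivial clopens (∅ and X) exist, so (X, τ) is connected.
Compute connected components by grouping points that agree on all clopens:
  component: {74, 75, 76, 77, 78}


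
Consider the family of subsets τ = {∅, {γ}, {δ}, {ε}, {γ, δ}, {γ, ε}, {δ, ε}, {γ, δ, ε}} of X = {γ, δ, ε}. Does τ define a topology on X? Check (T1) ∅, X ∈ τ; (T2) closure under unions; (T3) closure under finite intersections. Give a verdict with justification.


τ IS a topology on X.

Axiom (T1): ∅ ∈ τ? Yes; X ∈ τ? Yes.
Axiom (T2/T3): check pairwise unions and intersections of members of τ.
All pairwise intersections and unions checked — each lies in τ. Therefore τ satisfies (T1), (T2), (T3): it IS a topology on X.


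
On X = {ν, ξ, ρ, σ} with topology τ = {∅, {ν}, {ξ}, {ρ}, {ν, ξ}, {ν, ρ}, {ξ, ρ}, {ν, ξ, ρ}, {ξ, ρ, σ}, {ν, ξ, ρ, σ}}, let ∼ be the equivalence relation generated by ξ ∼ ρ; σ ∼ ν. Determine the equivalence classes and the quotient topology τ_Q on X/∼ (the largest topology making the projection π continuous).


X/∼ = {[ν=σ], [ξ=ρ]}; |τ_Q| = 3.

Equivalence classes: [ν=σ], [ξ=ρ].
Quotient map π: X → X/∼ sends ν ↦ [ν=σ], ξ ↦ [ξ=ρ], ρ ↦ [ξ=ρ], σ ↦ [ν=σ].
For each subset V ⊆ X/∼, compute π^{-1}(V) ⊆ X and check whether π^{-1}(V) ∈ τ. V is open in τ_Q iff π^{-1}(V) ∈ τ.
  V = {}: π^{-1}(V) = ∅ ∈ τ ✓.
  V = {[ν=σ]}: π^{-1}(V) = {ν, σ} ∉ τ ✗.
  V = {[ξ=ρ]}: π^{-1}(V) = {ξ, ρ} ∈ τ ✓.
  V = {[ν=σ], [ξ=ρ]}: π^{-1}(V) = {ν, ξ, ρ, σ} ∈ τ ✓.
Open sets in the quotient: τ_Q = {{}, {[ξ=ρ]}, {[ν=σ], [ξ=ρ]}} (3 elements).


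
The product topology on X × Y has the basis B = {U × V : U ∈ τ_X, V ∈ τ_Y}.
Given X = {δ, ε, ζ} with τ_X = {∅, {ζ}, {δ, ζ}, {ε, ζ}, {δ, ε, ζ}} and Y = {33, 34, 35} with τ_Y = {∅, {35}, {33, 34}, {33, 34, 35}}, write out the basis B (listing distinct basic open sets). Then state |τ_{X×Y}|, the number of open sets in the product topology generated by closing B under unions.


Basis B = {∅ × ∅, {ζ} × {35}, {δ, ζ} × {35}, {ε, ζ} × {35}, {ζ} × {33, 34}, {δ, ε, ζ} × {35}, {ζ} × {33, 34, 35}, {δ, ζ} × {33, 34}, {ε, ζ} × {33, 34}, {δ, ζ} × {33, 34, 35}, {δ, ε, ζ} × {33, 34}, {ε, ζ} × {33, 34, 35}, {δ, ε, ζ} × {33, 34, 35}}; |τ_{X×Y}| = 25.

Enumerate products U × V with U ∈ τ_X, V ∈ τ_Y (deduplicated):
  ∅ × ∅ = {} (∅)
  {ζ} × {35} = {(ζ,35)}
  {δ, ζ} × {35} = {(δ,35), (ζ,35)}
  {ε, ζ} × {35} = {(ε,35), (ζ,35)}
  {ζ} × {33, 34} = {(ζ,33), (ζ,34)}
  {δ, ε, ζ} × {35} = {(δ,35), (ε,35), (ζ,35)}
  {ζ} × {33, 34, 35} = {(ζ,33), (ζ,34), (ζ,35)}
  {δ, ζ} × {33, 34} = {(δ,33), (δ,34), (ζ,33), (ζ,34)}
  {ε, ζ} × {33, 34} = {(ε,33), (ε,34), (ζ,33), (ζ,34)}
  {δ, ζ} × {33, 34, 35} = {(δ,33), (δ,34), (δ,35), (ζ,33), (ζ,34), (ζ,35)}
  {δ, ε, ζ} × {33, 34} = {(δ,33), (δ,34), (ε,33), (ε,34), (ζ,33), (ζ,34)}
  {ε, ζ} × {33, 34, 35} = {(ε,33), (ε,34), (ε,35), (ζ,33), (ζ,34), (ζ,35)}
  {δ, ε, ζ} × {33, 34, 35} = {(δ,33), (δ,34), (δ,35), (ε,33), (ε,34), (ε,35), (ζ,33), (ζ,34), (ζ,35)}
These 13 distinct sets form the basis B.
Close under arbitrary unions to get τ_{X×Y}; counting gives |τ_{X×Y}| = 25.


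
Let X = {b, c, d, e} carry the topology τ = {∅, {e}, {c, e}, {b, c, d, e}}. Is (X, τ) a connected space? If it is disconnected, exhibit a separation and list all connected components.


(X, τ) is connected.

Find clopen sets (U ∈ τ with X ∖ U ∈ τ):
  U = ∅, X ∖ U = {b, c, d, e} — both open, so U is clopen.
  U = {b, c, d, e}, X ∖ U = ∅ — both open, so U is clopen.
Only trivial clopens (∅ and X) exist, so (X, τ) is connected.
Compute connected components by grouping points that agree on all clopens:
  component: {b, c, d, e}


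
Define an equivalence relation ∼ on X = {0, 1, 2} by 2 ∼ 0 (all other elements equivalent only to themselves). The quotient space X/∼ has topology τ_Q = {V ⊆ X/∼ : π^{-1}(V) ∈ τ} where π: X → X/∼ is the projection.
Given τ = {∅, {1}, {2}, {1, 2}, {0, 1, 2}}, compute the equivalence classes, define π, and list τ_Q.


X/∼ = {[0=2], [1]}; |τ_Q| = 3.

Equivalence classes: [0=2], [1].
Quotient map π: X → X/∼ sends 0 ↦ [0=2], 1 ↦ [1], 2 ↦ [0=2].
For each subset V ⊆ X/∼, compute π^{-1}(V) ⊆ X and check whether π^{-1}(V) ∈ τ. V is open in τ_Q iff π^{-1}(V) ∈ τ.
  V = {}: π^{-1}(V) = ∅ ∈ τ ✓.
  V = {[0=2]}: π^{-1}(V) = {0, 2} ∉ τ ✗.
  V = {[1]}: π^{-1}(V) = {1} ∈ τ ✓.
  V = {[0=2], [1]}: π^{-1}(V) = {0, 1, 2} ∈ τ ✓.
Open sets in the quotient: τ_Q = {{}, {[1]}, {[0=2], [1]}} (3 elements).


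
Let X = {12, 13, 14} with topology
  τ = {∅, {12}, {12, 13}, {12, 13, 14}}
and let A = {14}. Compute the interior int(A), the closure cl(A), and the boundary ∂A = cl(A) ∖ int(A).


int(A) = ∅, cl(A) = {14}, ∂A = {14}.

Closed sets in (X, τ) are complements of opens:
  closed(X, τ) = {∅, {14}, {13, 14}, {12, 13, 14}}.
int(A) = ⋃ {U ∈ τ : U ⊆ A}. Opens contained in A: ∅.
Taking the union of these: int(A) = ∅.
cl(A) = ⋂ {C closed : A ⊆ C}. Closed sets containing A: {14}, {13, 14}, {12, 13, 14}.
Intersecting these: cl(A) = {14}.
∂A = cl(A) ∖ int(A) = {14} ∖ ∅ = {14}.


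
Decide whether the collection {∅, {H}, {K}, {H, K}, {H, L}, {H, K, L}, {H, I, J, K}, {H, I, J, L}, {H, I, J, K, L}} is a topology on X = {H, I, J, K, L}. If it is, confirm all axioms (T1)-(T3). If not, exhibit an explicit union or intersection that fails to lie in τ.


τ is NOT a topology on X.

Axiom (T1): ∅ ∈ τ? Yes; X ∈ τ? Yes.
Axiom (T2/T3): check pairwise unions and intersections of members of τ.
Counterexample for (T3): {H, I, J, K} ∩ {H, I, J, L} = {H, I, J} ∉ τ. Therefore τ is NOT a topology.


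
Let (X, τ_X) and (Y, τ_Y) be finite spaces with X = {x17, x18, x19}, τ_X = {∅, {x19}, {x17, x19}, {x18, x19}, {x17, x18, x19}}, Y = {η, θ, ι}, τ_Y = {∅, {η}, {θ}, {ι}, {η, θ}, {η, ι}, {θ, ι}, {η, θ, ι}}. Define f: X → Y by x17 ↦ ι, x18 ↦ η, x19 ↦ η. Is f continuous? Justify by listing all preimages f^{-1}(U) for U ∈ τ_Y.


f is NOT continuous.

Compute f^{-1}(U) for each U ∈ τ_Y:
  U = ∅: f^{-1}(U) = ∅ ∈ τ_X ✓.
  U = {η}: f^{-1}(U) = {x18, x19} ∈ τ_X ✓.
  U = {θ}: f^{-1}(U) = ∅ ∈ τ_X ✓.
  U = {ι}: f^{-1}(U) = {x17} ∉ τ_X ✗.
  U = {η, θ}: f^{-1}(U) = {x18, x19} ∈ τ_X ✓.
  U = {η, ι}: f^{-1}(U) = {x17, x18, x19} ∈ τ_X ✓.
  U = {θ, ι}: f^{-1}(U) = {x17} ∉ τ_X ✗.
  U = {η, θ, ι}: f^{-1}(U) = {x17, x18, x19} ∈ τ_X ✓.
Found U = {ι} with f^{-1}(U) = {x17} not in τ_X. Therefore f is NOT continuous.
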